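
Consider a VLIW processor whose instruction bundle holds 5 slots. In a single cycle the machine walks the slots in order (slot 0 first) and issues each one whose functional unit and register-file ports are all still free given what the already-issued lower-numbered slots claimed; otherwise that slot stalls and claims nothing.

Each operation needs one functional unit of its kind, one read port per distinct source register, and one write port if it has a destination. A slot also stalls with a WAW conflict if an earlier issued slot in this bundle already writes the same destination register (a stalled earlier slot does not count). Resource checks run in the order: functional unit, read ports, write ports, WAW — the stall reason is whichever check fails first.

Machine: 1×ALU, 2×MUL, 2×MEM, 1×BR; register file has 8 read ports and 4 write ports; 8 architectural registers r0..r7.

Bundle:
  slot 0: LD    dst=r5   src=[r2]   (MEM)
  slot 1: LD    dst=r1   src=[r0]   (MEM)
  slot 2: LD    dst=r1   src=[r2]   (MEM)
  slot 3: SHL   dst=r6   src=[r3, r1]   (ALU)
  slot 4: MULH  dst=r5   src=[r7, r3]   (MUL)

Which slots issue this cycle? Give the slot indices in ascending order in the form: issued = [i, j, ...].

issued = [0, 1, 3]

[0] MEM needs rd=1 wr=1: ok; after: ALU=1 MUL=2 MEM=1 BR=1, R=7, W=3
[1] MEM needs rd=1 wr=1: ok; after: ALU=1 MUL=2 MEM=0 BR=1, R=6, W=2
[2] MEM needs rd=1 wr=1: FU; after: ALU=1 MUL=2 MEM=0 BR=1, R=6, W=2
[3] ALU needs rd=2 wr=1: ok; after: ALU=0 MUL=2 MEM=0 BR=1, R=4, W=1
[4] MUL needs rd=2 wr=1: WAW; after: ALU=0 MUL=2 MEM=0 BR=1, R=4, W=1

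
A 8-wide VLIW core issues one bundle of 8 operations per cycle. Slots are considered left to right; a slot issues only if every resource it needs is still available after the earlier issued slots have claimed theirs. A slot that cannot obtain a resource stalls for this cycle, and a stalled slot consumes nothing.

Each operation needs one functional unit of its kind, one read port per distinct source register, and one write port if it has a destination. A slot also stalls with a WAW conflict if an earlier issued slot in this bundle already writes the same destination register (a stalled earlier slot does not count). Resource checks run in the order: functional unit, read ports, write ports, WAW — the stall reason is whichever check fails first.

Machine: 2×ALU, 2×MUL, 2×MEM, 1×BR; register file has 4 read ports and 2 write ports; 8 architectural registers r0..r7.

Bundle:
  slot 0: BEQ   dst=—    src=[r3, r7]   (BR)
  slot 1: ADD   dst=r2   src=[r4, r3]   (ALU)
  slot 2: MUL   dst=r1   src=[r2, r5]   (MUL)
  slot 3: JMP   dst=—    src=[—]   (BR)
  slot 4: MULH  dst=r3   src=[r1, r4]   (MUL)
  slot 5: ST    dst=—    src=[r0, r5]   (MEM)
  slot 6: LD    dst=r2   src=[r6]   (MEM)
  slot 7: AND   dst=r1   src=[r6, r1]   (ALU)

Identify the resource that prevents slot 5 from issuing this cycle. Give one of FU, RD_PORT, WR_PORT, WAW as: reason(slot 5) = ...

(0) want 1×BR +2rd +0wr — yes → AL2|MU2|ME2|BR0|rd2|wr2
(1) want 1×ALU +2rd +1wr — yes → AL1|MU2|ME2|BR0|rd0|wr1
(2) want 1×MUL +2rd +1wr — RD_PORT → AL1|MU2|ME2|BR0|rd0|wr1
(3) want 1×BR +0rd +0wr — FU → AL1|MU2|ME2|BR0|rd0|wr1
(4) want 1×MUL +2rd +1wr — RD_PORT → AL1|MU2|ME2|BR0|rd0|wr1
(5) want 1×MEM +2rd +0wr — RD_PORT → AL1|MU2|ME2|BR0|rd0|wr1
(6) want 1×MEM +1rd +1wr — RD_PORT → AL1|MU2|ME2|BR0|rd0|wr1
(7) want 1×ALU +2rd +1wr — RD_PORT → AL1|MU2|ME2|BR0|rd0|wr1

reason(slot 5) = RD_PORT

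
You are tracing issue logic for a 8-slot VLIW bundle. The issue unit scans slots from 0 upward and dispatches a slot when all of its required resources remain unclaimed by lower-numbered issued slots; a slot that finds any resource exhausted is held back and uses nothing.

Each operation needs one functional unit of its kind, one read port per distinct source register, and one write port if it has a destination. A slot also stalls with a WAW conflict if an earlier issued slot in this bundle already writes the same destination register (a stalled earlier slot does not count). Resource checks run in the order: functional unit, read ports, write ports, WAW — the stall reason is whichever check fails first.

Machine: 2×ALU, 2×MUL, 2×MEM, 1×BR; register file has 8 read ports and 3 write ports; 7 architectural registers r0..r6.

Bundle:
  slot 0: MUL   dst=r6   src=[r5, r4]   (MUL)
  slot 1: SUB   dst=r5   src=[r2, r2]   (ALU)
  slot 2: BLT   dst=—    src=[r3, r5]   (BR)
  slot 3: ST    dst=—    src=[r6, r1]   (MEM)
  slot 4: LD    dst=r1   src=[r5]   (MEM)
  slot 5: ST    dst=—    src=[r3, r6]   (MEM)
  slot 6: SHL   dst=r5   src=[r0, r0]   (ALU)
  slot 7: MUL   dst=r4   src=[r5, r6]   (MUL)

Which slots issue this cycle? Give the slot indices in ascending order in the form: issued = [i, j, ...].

  0. MUL→r6 ⇒ go  {2A/1Mu/2Ld/1B | 6r 2w}
  1. ALU→r5 ⇒ go  {1A/1Mu/2Ld/1B | 5r 1w}
  2. BR ⇒ go  {1A/1Mu/2Ld/0B | 3r 1w}
  3. MEM ⇒ go  {1A/1Mu/1Ld/0B | 1r 1w}
  4. MEM→r1 ⇒ go  {1A/1Mu/0Ld/0B | 0r 0w}
  5. MEM ⇒ no(FU)  {1A/1Mu/0Ld/0B | 0r 0w}
  6. ALU→r5 ⇒ no(RD_PORT)  {1A/1Mu/0Ld/0B | 0r 0w}
  7. MUL→r4 ⇒ no(RD_PORT)  {1A/1Mu/0Ld/0B | 0r 0w}

issued = [0, 1, 2, 3, 4]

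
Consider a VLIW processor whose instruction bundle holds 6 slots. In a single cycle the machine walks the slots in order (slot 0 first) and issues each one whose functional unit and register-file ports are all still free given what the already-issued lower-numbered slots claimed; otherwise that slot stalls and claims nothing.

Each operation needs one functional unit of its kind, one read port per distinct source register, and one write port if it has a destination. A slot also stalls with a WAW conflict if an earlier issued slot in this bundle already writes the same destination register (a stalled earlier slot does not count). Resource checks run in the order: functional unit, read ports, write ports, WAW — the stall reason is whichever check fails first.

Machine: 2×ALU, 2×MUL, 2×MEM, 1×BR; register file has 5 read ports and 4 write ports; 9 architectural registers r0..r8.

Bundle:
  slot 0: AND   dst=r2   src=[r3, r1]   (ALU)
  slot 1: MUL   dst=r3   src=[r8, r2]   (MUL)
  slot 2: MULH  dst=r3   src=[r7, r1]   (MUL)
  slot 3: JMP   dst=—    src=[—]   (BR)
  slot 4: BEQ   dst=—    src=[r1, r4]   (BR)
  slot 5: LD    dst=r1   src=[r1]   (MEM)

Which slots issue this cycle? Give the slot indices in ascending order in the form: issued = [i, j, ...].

issued = [0, 1, 3, 5]

[0] ALU needs rd=2 wr=1: ok; after: ALU=1 MUL=2 MEM=2 BR=1, R=3, W=3
[1] MUL needs rd=2 wr=1: ok; after: ALU=1 MUL=1 MEM=2 BR=1, R=1, W=2
[2] MUL needs rd=2 wr=1: RD_PORT; after: ALU=1 MUL=1 MEM=2 BR=1, R=1, W=2
[3] BR needs rd=0 wr=0: ok; after: ALU=1 MUL=1 MEM=2 BR=0, R=1, W=2
[4] BR needs rd=2 wr=0: FU; after: ALU=1 MUL=1 MEM=2 BR=0, R=1, W=2
[5] MEM needs rd=1 wr=1: ok; after: ALU=1 MUL=1 MEM=1 BR=0, R=0, W=1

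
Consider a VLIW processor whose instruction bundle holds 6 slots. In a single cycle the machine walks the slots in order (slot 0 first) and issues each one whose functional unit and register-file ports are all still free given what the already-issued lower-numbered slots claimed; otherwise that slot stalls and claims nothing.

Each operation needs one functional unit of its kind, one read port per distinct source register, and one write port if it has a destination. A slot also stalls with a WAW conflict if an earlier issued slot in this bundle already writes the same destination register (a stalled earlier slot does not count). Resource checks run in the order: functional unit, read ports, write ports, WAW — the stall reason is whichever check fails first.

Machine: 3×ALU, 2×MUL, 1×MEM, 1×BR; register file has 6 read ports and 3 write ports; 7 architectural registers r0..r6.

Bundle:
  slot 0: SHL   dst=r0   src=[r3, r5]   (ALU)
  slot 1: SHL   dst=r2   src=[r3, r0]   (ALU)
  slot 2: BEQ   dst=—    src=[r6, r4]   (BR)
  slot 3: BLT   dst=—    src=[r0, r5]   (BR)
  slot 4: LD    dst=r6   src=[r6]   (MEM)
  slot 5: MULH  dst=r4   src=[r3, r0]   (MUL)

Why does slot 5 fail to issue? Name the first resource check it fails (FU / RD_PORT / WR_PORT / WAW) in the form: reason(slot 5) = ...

reason(slot 5) = RD_PORT

(0) want 1×ALU +2rd +1wr — yes → AL2|MU2|ME1|BR1|rd4|wr2
(1) want 1×ALU +2rd +1wr — yes → AL1|MU2|ME1|BR1|rd2|wr1
(2) want 1×BR +2rd +0wr — yes → AL1|MU2|ME1|BR0|rd0|wr1
(3) want 1×BR +2rd +0wr — FU → AL1|MU2|ME1|BR0|rd0|wr1
(4) want 1×MEM +1rd +1wr — RD_PORT → AL1|MU2|ME1|BR0|rd0|wr1
(5) want 1×MUL +2rd +1wr — RD_PORT → AL1|MU2|ME1|BR0|rd0|wr1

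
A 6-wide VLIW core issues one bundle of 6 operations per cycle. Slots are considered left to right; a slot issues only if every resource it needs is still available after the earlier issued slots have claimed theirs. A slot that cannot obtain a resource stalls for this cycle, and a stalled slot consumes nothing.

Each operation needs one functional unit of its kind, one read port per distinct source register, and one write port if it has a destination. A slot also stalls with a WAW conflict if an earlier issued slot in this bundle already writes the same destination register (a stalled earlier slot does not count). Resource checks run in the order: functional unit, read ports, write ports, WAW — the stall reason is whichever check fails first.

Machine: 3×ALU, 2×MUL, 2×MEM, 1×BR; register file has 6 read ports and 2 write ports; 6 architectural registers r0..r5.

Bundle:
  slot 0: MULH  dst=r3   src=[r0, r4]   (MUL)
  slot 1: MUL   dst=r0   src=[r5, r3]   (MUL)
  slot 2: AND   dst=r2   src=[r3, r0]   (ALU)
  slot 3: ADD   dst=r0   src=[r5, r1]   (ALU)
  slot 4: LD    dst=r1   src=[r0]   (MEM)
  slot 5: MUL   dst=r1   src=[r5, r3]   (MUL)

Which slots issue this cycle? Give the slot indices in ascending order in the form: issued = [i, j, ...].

issued = [0, 1]

slot 0 (MUL): ISSUE — free A3,Mu1,Ld2,B1 rp4 wp1
slot 1 (MUL): ISSUE — free A3,Mu0,Ld2,B1 rp2 wp0
slot 2 (ALU): stall WR_PORT — free A3,Mu0,Ld2,B1 rp2 wp0
slot 3 (ALU): stall WR_PORT — free A3,Mu0,Ld2,B1 rp2 wp0
slot 4 (MEM): stall WR_PORT — free A3,Mu0,Ld2,B1 rp2 wp0
slot 5 (MUL): stall FU — free A3,Mu0,Ld2,B1 rp2 wp0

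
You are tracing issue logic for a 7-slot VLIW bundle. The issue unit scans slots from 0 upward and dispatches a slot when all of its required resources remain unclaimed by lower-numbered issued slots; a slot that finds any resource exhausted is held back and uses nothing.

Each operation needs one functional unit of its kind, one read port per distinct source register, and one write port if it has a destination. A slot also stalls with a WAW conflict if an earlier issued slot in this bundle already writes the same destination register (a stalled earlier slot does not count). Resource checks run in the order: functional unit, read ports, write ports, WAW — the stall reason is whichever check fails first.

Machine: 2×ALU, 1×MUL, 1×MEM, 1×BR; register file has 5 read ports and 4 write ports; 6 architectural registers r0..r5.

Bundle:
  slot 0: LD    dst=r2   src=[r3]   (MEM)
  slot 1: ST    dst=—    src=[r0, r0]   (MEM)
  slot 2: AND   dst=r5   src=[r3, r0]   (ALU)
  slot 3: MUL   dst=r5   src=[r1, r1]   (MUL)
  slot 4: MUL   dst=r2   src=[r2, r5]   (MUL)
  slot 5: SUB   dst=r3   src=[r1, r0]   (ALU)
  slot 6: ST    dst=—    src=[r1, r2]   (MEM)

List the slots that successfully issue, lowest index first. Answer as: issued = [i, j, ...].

slot 0 (MEM): ISSUE — free A2,Mu1,Ld0,B1 rp4 wp3
slot 1 (MEM): stall FU — free A2,Mu1,Ld0,B1 rp4 wp3
slot 2 (ALU): ISSUE — free A1,Mu1,Ld0,B1 rp2 wp2
slot 3 (MUL): stall WAW — free A1,Mu1,Ld0,B1 rp2 wp2
slot 4 (MUL): stall WAW — free A1,Mu1,Ld0,B1 rp2 wp2
slot 5 (ALU): ISSUE — free A0,Mu1,Ld0,B1 rp0 wp1
slot 6 (MEM): stall FU — free A0,Mu1,Ld0,B1 rp0 wp1

issued = [0, 2, 5]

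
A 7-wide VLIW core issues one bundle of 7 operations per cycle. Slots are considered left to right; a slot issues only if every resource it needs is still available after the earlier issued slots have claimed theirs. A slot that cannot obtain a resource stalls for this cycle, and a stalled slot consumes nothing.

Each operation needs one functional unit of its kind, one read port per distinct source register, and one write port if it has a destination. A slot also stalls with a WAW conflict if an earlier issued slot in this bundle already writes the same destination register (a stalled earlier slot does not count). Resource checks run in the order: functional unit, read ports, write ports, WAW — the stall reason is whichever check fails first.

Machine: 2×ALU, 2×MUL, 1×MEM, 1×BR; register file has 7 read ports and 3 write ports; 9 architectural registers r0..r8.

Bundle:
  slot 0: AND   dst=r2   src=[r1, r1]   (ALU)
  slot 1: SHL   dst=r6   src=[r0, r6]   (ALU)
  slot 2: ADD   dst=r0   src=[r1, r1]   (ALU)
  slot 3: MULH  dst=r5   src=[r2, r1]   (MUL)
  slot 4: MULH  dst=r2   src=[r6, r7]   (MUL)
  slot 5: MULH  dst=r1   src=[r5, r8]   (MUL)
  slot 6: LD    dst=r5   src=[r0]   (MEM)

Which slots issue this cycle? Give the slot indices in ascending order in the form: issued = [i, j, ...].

slot 0 (ALU): ISSUE — free A1,Mu2,Ld1,B1 rp6 wp2
slot 1 (ALU): ISSUE — free A0,Mu2,Ld1,B1 rp4 wp1
slot 2 (ALU): stall FU — free A0,Mu2,Ld1,B1 rp4 wp1
slot 3 (MUL): ISSUE — free A0,Mu1,Ld1,B1 rp2 wp0
slot 4 (MUL): stall WR_PORT — free A0,Mu1,Ld1,B1 rp2 wp0
slot 5 (MUL): stall WR_PORT — free A0,Mu1,Ld1,B1 rp2 wp0
slot 6 (MEM): stall WR_PORT — free A0,Mu1,Ld1,B1 rp2 wp0

issued = [0, 1, 3]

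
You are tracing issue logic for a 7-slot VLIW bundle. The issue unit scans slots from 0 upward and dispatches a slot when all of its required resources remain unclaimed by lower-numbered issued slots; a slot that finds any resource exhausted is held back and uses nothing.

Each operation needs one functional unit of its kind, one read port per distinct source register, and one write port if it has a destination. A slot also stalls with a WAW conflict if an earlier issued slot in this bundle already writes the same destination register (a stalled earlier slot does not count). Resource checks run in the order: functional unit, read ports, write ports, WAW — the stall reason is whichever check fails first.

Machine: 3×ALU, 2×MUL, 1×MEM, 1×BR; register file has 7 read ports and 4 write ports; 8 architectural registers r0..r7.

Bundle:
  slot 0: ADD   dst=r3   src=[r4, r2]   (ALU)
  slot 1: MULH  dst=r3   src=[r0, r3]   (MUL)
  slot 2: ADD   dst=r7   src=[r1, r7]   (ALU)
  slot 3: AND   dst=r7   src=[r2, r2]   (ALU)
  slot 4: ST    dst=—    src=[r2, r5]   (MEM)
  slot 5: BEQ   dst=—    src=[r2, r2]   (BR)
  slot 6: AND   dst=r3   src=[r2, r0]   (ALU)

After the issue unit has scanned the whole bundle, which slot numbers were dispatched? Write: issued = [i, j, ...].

issued = [0, 2, 4, 5]

[0] ALU needs rd=2 wr=1: ok; after: ALU=2 MUL=2 MEM=1 BR=1, R=5, W=3
[1] MUL needs rd=2 wr=1: WAW; after: ALU=2 MUL=2 MEM=1 BR=1, R=5, W=3
[2] ALU needs rd=2 wr=1: ok; after: ALU=1 MUL=2 MEM=1 BR=1, R=3, W=2
[3] ALU needs rd=1 wr=1: WAW; after: ALU=1 MUL=2 MEM=1 BR=1, R=3, W=2
[4] MEM needs rd=2 wr=0: ok; after: ALU=1 MUL=2 MEM=0 BR=1, R=1, W=2
[5] BR needs rd=1 wr=0: ok; after: ALU=1 MUL=2 MEM=0 BR=0, R=0, W=2
[6] ALU needs rd=2 wr=1: RD_PORT; after: ALU=1 MUL=2 MEM=0 BR=0, R=0, W=2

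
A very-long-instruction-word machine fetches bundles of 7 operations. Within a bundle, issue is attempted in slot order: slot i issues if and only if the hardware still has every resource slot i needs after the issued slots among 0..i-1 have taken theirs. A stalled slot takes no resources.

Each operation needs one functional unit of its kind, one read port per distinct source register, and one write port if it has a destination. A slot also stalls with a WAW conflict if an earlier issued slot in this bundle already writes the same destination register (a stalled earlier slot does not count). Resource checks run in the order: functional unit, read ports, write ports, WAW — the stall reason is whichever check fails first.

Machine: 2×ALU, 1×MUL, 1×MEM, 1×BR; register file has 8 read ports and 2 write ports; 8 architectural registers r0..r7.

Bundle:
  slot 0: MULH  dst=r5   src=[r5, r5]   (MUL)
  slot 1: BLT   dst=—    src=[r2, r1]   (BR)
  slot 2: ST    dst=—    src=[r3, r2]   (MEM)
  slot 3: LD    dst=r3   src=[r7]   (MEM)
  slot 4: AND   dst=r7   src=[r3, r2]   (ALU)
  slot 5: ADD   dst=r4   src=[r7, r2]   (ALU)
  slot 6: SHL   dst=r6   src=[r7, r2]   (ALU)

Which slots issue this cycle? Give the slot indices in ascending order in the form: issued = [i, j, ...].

(0) want 1×MUL +1rd +1wr — yes → AL2|MU0|ME1|BR1|rd7|wr1
(1) want 1×BR +2rd +0wr — yes → AL2|MU0|ME1|BR0|rd5|wr1
(2) want 1×MEM +2rd +0wr — yes → AL2|MU0|ME0|BR0|rd3|wr1
(3) want 1×MEM +1rd +1wr — FU → AL2|MU0|ME0|BR0|rd3|wr1
(4) want 1×ALU +2rd +1wr — yes → AL1|MU0|ME0|BR0|rd1|wr0
(5) want 1×ALU +2rd +1wr — RD_PORT → AL1|MU0|ME0|BR0|rd1|wr0
(6) want 1×ALU +2rd +1wr — RD_PORT → AL1|MU0|ME0|BR0|rd1|wr0

issued = [0, 1, 2, 4]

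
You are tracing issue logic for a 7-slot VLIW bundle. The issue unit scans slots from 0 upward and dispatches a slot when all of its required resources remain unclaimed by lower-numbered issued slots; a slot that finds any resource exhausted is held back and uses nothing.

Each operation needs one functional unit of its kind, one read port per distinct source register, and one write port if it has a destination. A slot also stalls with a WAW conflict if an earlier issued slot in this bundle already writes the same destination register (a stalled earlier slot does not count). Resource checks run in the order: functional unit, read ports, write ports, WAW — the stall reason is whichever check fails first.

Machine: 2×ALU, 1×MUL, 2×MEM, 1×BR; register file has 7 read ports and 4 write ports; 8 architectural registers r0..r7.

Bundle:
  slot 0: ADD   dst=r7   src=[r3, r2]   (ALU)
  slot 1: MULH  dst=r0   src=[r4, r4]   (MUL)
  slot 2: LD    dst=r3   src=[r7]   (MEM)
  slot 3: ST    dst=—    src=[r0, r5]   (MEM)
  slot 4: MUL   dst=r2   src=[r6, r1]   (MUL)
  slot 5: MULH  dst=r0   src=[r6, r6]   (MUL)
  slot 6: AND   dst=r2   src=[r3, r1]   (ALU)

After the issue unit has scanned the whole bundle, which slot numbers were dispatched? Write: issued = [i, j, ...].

[0] ALU needs rd=2 wr=1: ok; after: ALU=1 MUL=1 MEM=2 BR=1, R=5, W=3
[1] MUL needs rd=1 wr=1: ok; after: ALU=1 MUL=0 MEM=2 BR=1, R=4, W=2
[2] MEM needs rd=1 wr=1: ok; after: ALU=1 MUL=0 MEM=1 BR=1, R=3, W=1
[3] MEM needs rd=2 wr=0: ok; after: ALU=1 MUL=0 MEM=0 BR=1, R=1, W=1
[4] MUL needs rd=2 wr=1: FU; after: ALU=1 MUL=0 MEM=0 BR=1, R=1, W=1
[5] MUL needs rd=1 wr=1: FU; after: ALU=1 MUL=0 MEM=0 BR=1, R=1, W=1
[6] ALU needs rd=2 wr=1: RD_PORT; after: ALU=1 MUL=0 MEM=0 BR=1, R=1, W=1

issued = [0, 1, 2, 3]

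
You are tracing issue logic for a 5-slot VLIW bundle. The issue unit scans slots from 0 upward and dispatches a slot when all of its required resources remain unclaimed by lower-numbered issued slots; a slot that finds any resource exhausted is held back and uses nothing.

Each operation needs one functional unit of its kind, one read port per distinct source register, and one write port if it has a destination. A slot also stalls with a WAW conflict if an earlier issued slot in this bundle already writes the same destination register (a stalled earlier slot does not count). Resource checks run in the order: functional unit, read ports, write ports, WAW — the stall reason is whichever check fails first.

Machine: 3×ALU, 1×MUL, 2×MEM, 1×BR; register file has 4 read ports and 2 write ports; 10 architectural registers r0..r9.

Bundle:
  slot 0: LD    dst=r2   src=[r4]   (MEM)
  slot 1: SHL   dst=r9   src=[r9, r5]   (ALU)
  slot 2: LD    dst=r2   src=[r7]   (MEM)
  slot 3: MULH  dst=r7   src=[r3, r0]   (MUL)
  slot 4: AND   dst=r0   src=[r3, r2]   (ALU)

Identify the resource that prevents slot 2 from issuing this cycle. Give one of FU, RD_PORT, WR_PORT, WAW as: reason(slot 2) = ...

reason(slot 2) = WR_PORT

(0) want 1×MEM +1rd +1wr — yes → AL3|MU1|ME1|BR1|rd3|wr1
(1) want 1×ALU +2rd +1wr — yes → AL2|MU1|ME1|BR1|rd1|wr0
(2) want 1×MEM +1rd +1wr — WR_PORT → AL2|MU1|ME1|BR1|rd1|wr0
(3) want 1×MUL +2rd +1wr — RD_PORT → AL2|MU1|ME1|BR1|rd1|wr0
(4) want 1×ALU +2rd +1wr — RD_PORT → AL2|MU1|ME1|BR1|rd1|wr0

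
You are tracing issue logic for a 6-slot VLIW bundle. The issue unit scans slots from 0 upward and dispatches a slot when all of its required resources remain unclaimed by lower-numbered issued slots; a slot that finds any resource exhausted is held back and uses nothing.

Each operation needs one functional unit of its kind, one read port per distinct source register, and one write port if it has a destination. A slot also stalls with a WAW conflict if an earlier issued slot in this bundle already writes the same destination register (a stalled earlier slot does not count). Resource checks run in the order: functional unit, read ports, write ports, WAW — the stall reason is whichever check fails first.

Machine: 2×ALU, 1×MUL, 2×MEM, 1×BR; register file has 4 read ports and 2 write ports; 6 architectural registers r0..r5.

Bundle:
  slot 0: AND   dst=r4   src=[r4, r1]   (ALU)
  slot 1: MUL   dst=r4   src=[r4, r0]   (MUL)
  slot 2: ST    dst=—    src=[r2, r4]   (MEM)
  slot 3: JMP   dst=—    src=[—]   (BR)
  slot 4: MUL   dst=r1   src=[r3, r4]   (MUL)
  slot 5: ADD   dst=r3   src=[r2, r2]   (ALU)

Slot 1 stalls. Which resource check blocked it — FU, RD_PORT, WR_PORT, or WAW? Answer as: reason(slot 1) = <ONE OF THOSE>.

reason(slot 1) = WAW

(0) want 1×ALU +2rd +1wr — yes → AL1|MU1|ME2|BR1|rd2|wr1
(1) want 1×MUL +2rd +1wr — WAW → AL1|MU1|ME2|BR1|rd2|wr1
(2) want 1×MEM +2rd +0wr — yes → AL1|MU1|ME1|BR1|rd0|wr1
(3) want 1×BR +0rd +0wr — yes → AL1|MU1|ME1|BR0|rd0|wr1
(4) want 1×MUL +2rd +1wr — RD_PORT → AL1|MU1|ME1|BR0|rd0|wr1
(5) want 1×ALU +1rd +1wr — RD_PORT → AL1|MU1|ME1|BR0|rd0|wr1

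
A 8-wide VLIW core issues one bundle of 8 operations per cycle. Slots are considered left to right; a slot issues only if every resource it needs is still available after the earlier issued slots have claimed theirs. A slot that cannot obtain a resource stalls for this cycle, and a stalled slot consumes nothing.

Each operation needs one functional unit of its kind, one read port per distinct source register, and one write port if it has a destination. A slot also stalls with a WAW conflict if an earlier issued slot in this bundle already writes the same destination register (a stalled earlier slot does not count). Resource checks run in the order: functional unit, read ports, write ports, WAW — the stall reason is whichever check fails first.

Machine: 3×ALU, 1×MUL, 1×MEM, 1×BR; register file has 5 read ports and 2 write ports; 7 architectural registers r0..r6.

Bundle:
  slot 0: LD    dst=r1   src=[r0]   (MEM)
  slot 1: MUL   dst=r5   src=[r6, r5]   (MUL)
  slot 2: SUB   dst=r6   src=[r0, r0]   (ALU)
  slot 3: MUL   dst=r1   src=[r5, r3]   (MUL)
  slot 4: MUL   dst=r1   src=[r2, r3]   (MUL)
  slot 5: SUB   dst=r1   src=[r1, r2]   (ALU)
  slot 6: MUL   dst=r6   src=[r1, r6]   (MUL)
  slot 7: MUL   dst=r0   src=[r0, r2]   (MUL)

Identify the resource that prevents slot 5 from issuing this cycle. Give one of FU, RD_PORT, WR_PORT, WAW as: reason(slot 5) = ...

reason(slot 5) = WR_PORT

#0 MEM src=r0 dispatched  <A:3 Mu:1 Ld:0 B:1 rd:4 wr:1>
#1 MUL src=r6,r5 dispatched  <A:3 Mu:0 Ld:0 B:1 rd:2 wr:0>
#2 ALU src=r0,r0 held:WR_PORT  <A:3 Mu:0 Ld:0 B:1 rd:2 wr:0>
#3 MUL src=r5,r3 held:FU  <A:3 Mu:0 Ld:0 B:1 rd:2 wr:0>
#4 MUL src=r2,r3 held:FU  <A:3 Mu:0 Ld:0 B:1 rd:2 wr:0>
#5 ALU src=r1,r2 held:WR_PORT  <A:3 Mu:0 Ld:0 B:1 rd:2 wr:0>
#6 MUL src=r1,r6 held:FU  <A:3 Mu:0 Ld:0 B:1 rd:2 wr:0>
#7 MUL src=r0,r2 held:FU  <A:3 Mu:0 Ld:0 B:1 rd:2 wr:0>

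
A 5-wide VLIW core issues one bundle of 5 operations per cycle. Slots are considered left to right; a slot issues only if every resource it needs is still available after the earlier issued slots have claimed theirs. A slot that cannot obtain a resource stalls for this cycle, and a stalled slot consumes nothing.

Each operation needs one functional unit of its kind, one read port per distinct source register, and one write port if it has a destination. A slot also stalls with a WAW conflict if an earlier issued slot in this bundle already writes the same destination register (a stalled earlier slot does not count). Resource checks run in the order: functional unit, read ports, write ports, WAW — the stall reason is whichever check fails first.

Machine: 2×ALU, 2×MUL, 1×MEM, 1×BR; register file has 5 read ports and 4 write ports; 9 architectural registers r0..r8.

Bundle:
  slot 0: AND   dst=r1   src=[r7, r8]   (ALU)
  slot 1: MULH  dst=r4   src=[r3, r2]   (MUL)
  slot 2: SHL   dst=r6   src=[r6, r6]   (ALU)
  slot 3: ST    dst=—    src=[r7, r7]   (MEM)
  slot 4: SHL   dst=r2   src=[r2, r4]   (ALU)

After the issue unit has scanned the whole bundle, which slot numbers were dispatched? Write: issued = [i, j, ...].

issued = [0, 1, 2]

(0) want 1×ALU +2rd +1wr — yes → AL1|MU2|ME1|BR1|rd3|wr3
(1) want 1×MUL +2rd +1wr — yes → AL1|MU1|ME1|BR1|rd1|wr2
(2) want 1×ALU +1rd +1wr — yes → AL0|MU1|ME1|BR1|rd0|wr1
(3) want 1×MEM +1rd +0wr — RD_PORT → AL0|MU1|ME1|BR1|rd0|wr1
(4) want 1×ALU +2rd +1wr — FU → AL0|MU1|ME1|BR1|rd0|wr1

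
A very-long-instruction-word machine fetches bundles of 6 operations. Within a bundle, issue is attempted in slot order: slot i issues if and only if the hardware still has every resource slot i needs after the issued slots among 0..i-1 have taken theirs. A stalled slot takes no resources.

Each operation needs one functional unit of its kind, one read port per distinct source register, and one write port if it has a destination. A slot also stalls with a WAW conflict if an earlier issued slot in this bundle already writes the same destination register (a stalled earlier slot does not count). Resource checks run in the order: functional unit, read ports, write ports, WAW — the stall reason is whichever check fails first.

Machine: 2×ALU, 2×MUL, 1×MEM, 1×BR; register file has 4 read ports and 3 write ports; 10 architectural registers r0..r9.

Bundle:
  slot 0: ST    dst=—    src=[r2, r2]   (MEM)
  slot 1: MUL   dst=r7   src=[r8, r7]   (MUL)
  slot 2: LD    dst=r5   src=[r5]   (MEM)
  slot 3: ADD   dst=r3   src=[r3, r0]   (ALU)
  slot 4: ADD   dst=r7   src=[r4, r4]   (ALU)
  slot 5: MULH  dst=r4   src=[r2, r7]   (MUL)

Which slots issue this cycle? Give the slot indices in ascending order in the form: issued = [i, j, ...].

issued = [0, 1]

#0 MEM src=r2,r2 dispatched  <A:2 Mu:2 Ld:0 B:1 rd:3 wr:3>
#1 MUL src=r8,r7 dispatched  <A:2 Mu:1 Ld:0 B:1 rd:1 wr:2>
#2 MEM src=r5 held:FU  <A:2 Mu:1 Ld:0 B:1 rd:1 wr:2>
#3 ALU src=r3,r0 held:RD_PORT  <A:2 Mu:1 Ld:0 B:1 rd:1 wr:2>
#4 ALU src=r4,r4 held:WAW  <A:2 Mu:1 Ld:0 B:1 rd:1 wr:2>
#5 MUL src=r2,r7 held:RD_PORT  <A:2 Mu:1 Ld:0 B:1 rd:1 wr:2>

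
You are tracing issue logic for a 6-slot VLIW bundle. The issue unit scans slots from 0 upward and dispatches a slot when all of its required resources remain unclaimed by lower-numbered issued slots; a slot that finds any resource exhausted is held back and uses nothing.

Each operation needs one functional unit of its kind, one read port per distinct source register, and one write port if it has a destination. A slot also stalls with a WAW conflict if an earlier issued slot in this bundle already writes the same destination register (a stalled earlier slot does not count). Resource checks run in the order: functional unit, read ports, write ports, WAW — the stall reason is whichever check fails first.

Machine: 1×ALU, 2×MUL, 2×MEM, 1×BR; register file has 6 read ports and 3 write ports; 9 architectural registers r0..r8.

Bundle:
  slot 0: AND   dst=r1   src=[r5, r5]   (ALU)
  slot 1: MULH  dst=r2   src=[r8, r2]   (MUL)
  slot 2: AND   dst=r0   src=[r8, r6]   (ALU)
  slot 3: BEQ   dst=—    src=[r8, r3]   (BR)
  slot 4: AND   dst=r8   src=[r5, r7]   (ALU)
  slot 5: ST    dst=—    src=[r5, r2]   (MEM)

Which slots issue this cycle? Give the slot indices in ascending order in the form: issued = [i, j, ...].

(0) want 1×ALU +1rd +1wr — yes → AL0|MU2|ME2|BR1|rd5|wr2
(1) want 1×MUL +2rd +1wr — yes → AL0|MU1|ME2|BR1|rd3|wr1
(2) want 1×ALU +2rd +1wr — FU → AL0|MU1|ME2|BR1|rd3|wr1
(3) want 1×BR +2rd +0wr — yes → AL0|MU1|ME2|BR0|rd1|wr1
(4) want 1×ALU +2rd +1wr — FU → AL0|MU1|ME2|BR0|rd1|wr1
(5) want 1×MEM +2rd +0wr — RD_PORT → AL0|MU1|ME2|BR0|rd1|wr1

issued = [0, 1, 3]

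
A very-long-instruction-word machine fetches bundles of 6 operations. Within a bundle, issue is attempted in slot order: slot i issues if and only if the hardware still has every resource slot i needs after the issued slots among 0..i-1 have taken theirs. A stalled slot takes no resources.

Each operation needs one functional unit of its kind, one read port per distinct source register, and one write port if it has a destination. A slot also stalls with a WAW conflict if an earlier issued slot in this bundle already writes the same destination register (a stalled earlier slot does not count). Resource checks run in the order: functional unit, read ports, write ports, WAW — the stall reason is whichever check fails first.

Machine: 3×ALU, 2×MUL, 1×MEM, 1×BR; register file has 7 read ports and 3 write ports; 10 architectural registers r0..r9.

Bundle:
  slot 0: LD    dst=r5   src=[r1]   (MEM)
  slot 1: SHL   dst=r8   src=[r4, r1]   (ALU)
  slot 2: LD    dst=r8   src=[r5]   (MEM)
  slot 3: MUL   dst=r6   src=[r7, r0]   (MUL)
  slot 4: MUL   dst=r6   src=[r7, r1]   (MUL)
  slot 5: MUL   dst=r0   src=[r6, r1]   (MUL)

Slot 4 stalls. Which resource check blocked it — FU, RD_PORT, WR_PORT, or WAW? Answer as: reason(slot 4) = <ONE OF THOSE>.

#0 MEM src=r1 dispatched  <A:3 Mu:2 Ld:0 B:1 rd:6 wr:2>
#1 ALU src=r4,r1 dispatched  <A:2 Mu:2 Ld:0 B:1 rd:4 wr:1>
#2 MEM src=r5 held:FU  <A:2 Mu:2 Ld:0 B:1 rd:4 wr:1>
#3 MUL src=r7,r0 dispatched  <A:2 Mu:1 Ld:0 B:1 rd:2 wr:0>
#4 MUL src=r7,r1 held:WR_PORT  <A:2 Mu:1 Ld:0 B:1 rd:2 wr:0>
#5 MUL src=r6,r1 held:WR_PORT  <A:2 Mu:1 Ld:0 B:1 rd:2 wr:0>

reason(slot 4) = WR_PORT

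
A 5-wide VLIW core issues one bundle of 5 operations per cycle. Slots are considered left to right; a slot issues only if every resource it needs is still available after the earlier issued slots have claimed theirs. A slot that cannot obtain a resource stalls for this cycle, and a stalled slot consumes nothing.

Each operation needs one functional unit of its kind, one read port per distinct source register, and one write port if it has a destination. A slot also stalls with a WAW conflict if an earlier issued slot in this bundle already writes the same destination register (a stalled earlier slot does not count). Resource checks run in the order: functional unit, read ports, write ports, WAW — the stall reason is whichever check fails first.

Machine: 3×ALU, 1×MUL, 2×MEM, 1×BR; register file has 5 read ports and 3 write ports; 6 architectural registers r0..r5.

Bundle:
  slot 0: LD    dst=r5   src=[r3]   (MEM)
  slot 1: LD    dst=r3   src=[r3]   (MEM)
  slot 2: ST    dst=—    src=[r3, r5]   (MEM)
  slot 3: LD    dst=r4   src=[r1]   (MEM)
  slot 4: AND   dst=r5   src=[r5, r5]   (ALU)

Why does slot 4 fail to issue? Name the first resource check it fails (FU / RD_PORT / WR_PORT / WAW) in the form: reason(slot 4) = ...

reason(slot 4) = WAW

[0] MEM needs rd=1 wr=1: ok; after: ALU=3 MUL=1 MEM=1 BR=1, R=4, W=2
[1] MEM needs rd=1 wr=1: ok; after: ALU=3 MUL=1 MEM=0 BR=1, R=3, W=1
[2] MEM needs rd=2 wr=0: FU; after: ALU=3 MUL=1 MEM=0 BR=1, R=3, W=1
[3] MEM needs rd=1 wr=1: FU; after: ALU=3 MUL=1 MEM=0 BR=1, R=3, W=1
[4] ALU needs rd=1 wr=1: WAW; after: ALU=3 MUL=1 MEM=0 BR=1, R=3, W=1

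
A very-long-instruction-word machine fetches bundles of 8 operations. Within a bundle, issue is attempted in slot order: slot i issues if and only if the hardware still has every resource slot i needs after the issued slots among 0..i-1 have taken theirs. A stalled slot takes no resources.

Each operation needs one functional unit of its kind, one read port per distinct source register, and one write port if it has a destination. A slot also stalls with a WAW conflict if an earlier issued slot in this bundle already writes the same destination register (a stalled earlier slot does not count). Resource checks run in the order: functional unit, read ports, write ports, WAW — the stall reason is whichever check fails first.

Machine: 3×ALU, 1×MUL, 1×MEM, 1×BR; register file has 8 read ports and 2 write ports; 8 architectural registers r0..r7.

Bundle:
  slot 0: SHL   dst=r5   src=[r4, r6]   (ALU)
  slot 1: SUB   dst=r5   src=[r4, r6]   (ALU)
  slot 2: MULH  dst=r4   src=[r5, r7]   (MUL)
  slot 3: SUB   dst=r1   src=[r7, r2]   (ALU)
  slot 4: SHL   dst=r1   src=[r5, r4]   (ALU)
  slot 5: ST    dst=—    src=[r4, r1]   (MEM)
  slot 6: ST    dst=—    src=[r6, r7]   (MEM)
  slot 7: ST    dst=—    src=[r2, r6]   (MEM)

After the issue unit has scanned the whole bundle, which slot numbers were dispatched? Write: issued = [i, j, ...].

issued = [0, 2, 5]

slot 0 (ALU): ISSUE — free A2,Mu1,Ld1,B1 rp6 wp1
slot 1 (ALU): stall WAW — free A2,Mu1,Ld1,B1 rp6 wp1
slot 2 (MUL): ISSUE — free A2,Mu0,Ld1,B1 rp4 wp0
slot 3 (ALU): stall WR_PORT — free A2,Mu0,Ld1,B1 rp4 wp0
slot 4 (ALU): stall WR_PORT — free A2,Mu0,Ld1,B1 rp4 wp0
slot 5 (MEM): ISSUE — free A2,Mu0,Ld0,B1 rp2 wp0
slot 6 (MEM): stall FU — free A2,Mu0,Ld0,B1 rp2 wp0
slot 7 (MEM): stall FU — free A2,Mu0,Ld0,B1 rp2 wp0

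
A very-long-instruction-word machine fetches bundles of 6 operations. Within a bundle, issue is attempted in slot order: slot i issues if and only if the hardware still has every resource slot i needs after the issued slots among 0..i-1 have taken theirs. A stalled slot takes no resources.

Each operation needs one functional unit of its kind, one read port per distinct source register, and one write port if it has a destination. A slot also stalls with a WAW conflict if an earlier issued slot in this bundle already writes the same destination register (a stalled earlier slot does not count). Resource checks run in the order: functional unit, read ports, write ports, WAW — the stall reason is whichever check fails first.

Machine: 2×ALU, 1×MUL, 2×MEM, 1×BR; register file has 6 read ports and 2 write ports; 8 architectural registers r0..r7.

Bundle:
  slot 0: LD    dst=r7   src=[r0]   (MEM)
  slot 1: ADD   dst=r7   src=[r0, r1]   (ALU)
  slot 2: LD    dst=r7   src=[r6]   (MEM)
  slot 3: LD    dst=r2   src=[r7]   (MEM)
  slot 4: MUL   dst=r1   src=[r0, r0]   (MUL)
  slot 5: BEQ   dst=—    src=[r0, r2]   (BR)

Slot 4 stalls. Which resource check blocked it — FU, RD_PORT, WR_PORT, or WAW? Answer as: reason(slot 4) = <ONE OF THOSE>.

reason(slot 4) = WR_PORT

#0 MEM src=r0 dispatched  <A:2 Mu:1 Ld:1 B:1 rd:5 wr:1>
#1 ALU src=r0,r1 held:WAW  <A:2 Mu:1 Ld:1 B:1 rd:5 wr:1>
#2 MEM src=r6 held:WAW  <A:2 Mu:1 Ld:1 B:1 rd:5 wr:1>
#3 MEM src=r7 dispatched  <A:2 Mu:1 Ld:0 B:1 rd:4 wr:0>
#4 MUL src=r0,r0 held:WR_PORT  <A:2 Mu:1 Ld:0 B:1 rd:4 wr:0>
#5 BR src=r0,r2 dispatched  <A:2 Mu:1 Ld:0 B:0 rd:2 wr:0>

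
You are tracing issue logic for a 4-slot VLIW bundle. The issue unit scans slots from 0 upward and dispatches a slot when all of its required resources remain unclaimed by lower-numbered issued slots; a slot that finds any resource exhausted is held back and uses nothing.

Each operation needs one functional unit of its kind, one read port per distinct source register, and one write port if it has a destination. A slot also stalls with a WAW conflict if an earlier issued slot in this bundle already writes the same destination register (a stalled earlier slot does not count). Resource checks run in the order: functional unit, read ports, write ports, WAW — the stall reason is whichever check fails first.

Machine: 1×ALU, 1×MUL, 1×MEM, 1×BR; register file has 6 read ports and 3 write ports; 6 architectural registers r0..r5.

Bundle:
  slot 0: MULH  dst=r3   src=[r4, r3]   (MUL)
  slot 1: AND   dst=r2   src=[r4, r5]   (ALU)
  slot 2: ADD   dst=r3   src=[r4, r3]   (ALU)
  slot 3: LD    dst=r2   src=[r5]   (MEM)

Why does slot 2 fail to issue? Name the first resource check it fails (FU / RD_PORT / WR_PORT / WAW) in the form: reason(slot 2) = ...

reason(slot 2) = FU

(0) want 1×MUL +2rd +1wr — yes → AL1|MU0|ME1|BR1|rd4|wr2
(1) want 1×ALU +2rd +1wr — yes → AL0|MU0|ME1|BR1|rd2|wr1
(2) want 1×ALU +2rd +1wr — FU → AL0|MU0|ME1|BR1|rd2|wr1
(3) want 1×MEM +1rd +1wr — WAW → AL0|MU0|ME1|BR1|rd2|wr1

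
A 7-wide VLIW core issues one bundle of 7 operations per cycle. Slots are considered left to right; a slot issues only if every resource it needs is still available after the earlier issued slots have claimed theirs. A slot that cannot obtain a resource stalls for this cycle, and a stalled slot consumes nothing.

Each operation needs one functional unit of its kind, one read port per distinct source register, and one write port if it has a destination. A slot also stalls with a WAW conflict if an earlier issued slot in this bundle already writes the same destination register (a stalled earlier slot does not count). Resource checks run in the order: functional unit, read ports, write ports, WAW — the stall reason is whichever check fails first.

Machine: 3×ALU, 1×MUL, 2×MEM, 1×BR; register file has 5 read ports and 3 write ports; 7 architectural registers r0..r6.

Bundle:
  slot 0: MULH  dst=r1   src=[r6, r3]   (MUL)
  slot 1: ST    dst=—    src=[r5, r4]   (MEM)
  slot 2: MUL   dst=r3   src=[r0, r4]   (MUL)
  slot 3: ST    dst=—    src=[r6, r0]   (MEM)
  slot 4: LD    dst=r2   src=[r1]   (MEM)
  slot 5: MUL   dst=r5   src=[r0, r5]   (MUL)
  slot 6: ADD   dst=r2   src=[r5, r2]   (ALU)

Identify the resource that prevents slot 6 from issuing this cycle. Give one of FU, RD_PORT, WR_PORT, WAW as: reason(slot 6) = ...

[0] MUL needs rd=2 wr=1: ok; after: ALU=3 MUL=0 MEM=2 BR=1, R=3, W=2
[1] MEM needs rd=2 wr=0: ok; after: ALU=3 MUL=0 MEM=1 BR=1, R=1, W=2
[2] MUL needs rd=2 wr=1: FU; after: ALU=3 MUL=0 MEM=1 BR=1, R=1, W=2
[3] MEM needs rd=2 wr=0: RD_PORT; after: ALU=3 MUL=0 MEM=1 BR=1, R=1, W=2
[4] MEM needs rd=1 wr=1: ok; after: ALU=3 MUL=0 MEM=0 BR=1, R=0, W=1
[5] MUL needs rd=2 wr=1: FU; after: ALU=3 MUL=0 MEM=0 BR=1, R=0, W=1
[6] ALU needs rd=2 wr=1: RD_PORT; after: ALU=3 MUL=0 MEM=0 BR=1, R=0, W=1

reason(slot 6) = RD_PORT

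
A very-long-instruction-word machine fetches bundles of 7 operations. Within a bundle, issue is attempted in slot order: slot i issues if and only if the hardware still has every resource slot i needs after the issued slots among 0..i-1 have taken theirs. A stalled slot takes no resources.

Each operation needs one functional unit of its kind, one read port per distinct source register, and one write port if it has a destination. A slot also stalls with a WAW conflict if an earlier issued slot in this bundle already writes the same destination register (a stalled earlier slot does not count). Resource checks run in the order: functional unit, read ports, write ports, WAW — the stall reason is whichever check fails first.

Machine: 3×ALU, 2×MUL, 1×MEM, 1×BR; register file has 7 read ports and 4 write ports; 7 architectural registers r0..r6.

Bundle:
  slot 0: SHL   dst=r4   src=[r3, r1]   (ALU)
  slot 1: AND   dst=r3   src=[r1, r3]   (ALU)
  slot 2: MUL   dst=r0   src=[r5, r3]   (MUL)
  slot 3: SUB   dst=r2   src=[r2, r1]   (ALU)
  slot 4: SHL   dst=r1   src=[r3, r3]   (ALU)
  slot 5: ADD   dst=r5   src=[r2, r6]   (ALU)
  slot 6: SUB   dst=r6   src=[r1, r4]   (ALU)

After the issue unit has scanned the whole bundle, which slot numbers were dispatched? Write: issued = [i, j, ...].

(0) want 1×ALU +2rd +1wr — yes → AL2|MU2|ME1|BR1|rd5|wr3
(1) want 1×ALU +2rd +1wr — yes → AL1|MU2|ME1|BR1|rd3|wr2
(2) want 1×MUL +2rd +1wr — yes → AL1|MU1|ME1|BR1|rd1|wr1
(3) want 1×ALU +2rd +1wr — RD_PORT → AL1|MU1|ME1|BR1|rd1|wr1
(4) want 1×ALU +1rd +1wr — yes → AL0|MU1|ME1|BR1|rd0|wr0
(5) want 1×ALU +2rd +1wr — FU → AL0|MU1|ME1|BR1|rd0|wr0
(6) want 1×ALU +2rd +1wr — FU → AL0|MU1|ME1|BR1|rd0|wr0

issued = [0, 1, 2, 4]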